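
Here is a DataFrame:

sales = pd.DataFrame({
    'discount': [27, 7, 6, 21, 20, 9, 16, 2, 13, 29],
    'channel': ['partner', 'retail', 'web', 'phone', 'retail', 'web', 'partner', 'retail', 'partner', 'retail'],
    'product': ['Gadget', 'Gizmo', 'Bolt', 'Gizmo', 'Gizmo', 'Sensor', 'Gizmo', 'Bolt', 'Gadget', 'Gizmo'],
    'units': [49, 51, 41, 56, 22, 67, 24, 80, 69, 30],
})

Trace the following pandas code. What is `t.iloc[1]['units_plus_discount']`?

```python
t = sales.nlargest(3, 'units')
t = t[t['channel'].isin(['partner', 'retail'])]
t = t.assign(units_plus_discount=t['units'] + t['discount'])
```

82

take 3 rows with largest units:
   discount  channel product  units
7         2   retail    Bolt     80
8        13  partner  Gadget     69
5         9      web  Sensor     67
filter rows where channel in ['partner', 'retail']:
   discount  channel product  units
7         2   retail    Bolt     80
8        13  partner  Gadget     69
add column units_plus_discount = t['units'] + t['discount']:
   discount  channel product  units  units_plus_discount
7         2   retail    Bolt     80                   82
8        13  partner  Gadget     69                   82
Then the value at position 1, column 'units_plus_discount': 82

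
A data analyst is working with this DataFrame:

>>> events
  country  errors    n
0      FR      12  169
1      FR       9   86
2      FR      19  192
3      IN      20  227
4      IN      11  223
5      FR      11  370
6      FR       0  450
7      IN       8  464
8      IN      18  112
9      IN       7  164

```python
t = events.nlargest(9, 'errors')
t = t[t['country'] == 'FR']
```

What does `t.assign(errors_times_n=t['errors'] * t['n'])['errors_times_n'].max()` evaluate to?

take 9 rows with largest errors:
  country  errors    n
3      IN      20  227
2      FR      19  192
8      IN      18  112
0      FR      12  169
4      IN      11  223
5      FR      11  370
1      FR       9   86
7      IN       8  464
9      IN       7  164
filter rows where country == 'FR':
  country  errors    n
2      FR      19  192
0      FR      12  169
5      FR      11  370
1      FR       9   86
add column errors_times_n = t['errors'] * t['n']:
  country  errors    n  errors_times_n
2      FR      19  192            3648
0      FR      12  169            2028
5      FR      11  370            4070
1      FR       9   86             774

4070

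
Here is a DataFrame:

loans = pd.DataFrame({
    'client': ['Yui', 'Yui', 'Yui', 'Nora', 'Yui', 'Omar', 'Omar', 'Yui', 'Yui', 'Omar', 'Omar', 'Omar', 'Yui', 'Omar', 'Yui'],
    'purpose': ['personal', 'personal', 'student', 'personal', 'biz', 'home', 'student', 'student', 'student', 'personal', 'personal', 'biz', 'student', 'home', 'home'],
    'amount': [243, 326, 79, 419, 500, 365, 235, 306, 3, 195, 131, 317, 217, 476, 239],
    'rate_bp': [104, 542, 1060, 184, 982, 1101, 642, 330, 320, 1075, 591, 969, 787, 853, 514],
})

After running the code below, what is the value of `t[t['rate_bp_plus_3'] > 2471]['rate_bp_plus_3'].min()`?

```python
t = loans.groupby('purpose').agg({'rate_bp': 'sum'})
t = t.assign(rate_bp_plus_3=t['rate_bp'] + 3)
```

2499

group by purpose, sum of rate_bp:
          rate_bp
purpose          
biz          1951
home         2468
personal     2496
student      3139
add column rate_bp_plus_3 = t['rate_bp'] + 3:
          rate_bp  rate_bp_plus_3
purpose                          
biz          1951            1954
home         2468            2471
personal     2496            2499
student      3139            3142
filter rows where rate_bp_plus_3 > 2471:
          rate_bp  rate_bp_plus_3
purpose                          
personal     2496            2499
student      3139            3142
Hence 2499.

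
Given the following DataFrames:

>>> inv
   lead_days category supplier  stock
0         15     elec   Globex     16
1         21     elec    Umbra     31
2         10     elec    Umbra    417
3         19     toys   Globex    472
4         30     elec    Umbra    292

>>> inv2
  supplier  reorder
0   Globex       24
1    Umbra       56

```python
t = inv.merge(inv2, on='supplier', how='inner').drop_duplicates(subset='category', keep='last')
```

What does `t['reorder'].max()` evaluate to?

56

merge on 'supplier' (how='inner') → 5 rows:
   lead_days category supplier  stock  reorder
0         15     elec   Globex     16       24
1         21     elec    Umbra     31       56
2         10     elec    Umbra    417       56
3         19     toys   Globex    472       24
4         30     elec    Umbra    292       56
drop duplicate category (keep=last):
   lead_days category supplier  stock  reorder
3         19     toys   Globex    472       24
4         30     elec    Umbra    292       56
The max of column 'reorder' is 56.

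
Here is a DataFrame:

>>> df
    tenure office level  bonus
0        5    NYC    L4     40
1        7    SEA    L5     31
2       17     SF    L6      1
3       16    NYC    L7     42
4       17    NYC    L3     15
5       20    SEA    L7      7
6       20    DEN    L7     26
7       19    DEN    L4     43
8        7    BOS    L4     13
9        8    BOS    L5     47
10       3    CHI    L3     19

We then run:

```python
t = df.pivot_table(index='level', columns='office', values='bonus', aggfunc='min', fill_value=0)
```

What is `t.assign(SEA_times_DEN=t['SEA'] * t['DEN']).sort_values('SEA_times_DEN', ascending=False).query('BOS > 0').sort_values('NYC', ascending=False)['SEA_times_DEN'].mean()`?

pivot: rows=level, cols=office, min(bonus):
office  BOS  CHI  DEN  NYC  SEA  SF
level                              
L3        0   19    0   15    0   0
L4       13    0   43   40    0   0
L5       47    0    0    0   31   0
L6        0    0    0    0    0   1
L7        0    0   26   42    7   0
add column SEA_times_DEN = t['SEA'] * t['DEN']:
office  BOS  CHI  DEN  NYC  SEA  SF  SEA_times_DEN
level                                             
L3        0   19    0   15    0   0              0
L4       13    0   43   40    0   0              0
L5       47    0    0    0   31   0              0
L6        0    0    0    0    0   1              0
L7        0    0   26   42    7   0            182
sort by SEA_times_DEN descending:
office  BOS  CHI  DEN  NYC  SEA  SF  SEA_times_DEN
level                                             
L7        0    0   26   42    7   0            182
L3        0   19    0   15    0   0              0
L4       13    0   43   40    0   0              0
L5       47    0    0    0   31   0              0
L6        0    0    0    0    0   1              0
filter rows where BOS > 0:
office  BOS  CHI  DEN  NYC  SEA  SF  SEA_times_DEN
level                                             
L4       13    0   43   40    0   0              0
L5       47    0    0    0   31   0              0
sort by NYC descending:
office  BOS  CHI  DEN  NYC  SEA  SF  SEA_times_DEN
level                                             
L4       13    0   43   40    0   0              0
L5       47    0    0    0   31   0              0
mean of column 'SEA_times_DEN' → 0.0

0.0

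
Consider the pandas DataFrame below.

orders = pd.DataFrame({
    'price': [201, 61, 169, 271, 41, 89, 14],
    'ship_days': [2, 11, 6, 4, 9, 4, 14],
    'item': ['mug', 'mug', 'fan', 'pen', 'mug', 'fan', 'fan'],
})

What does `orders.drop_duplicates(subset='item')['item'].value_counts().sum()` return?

3

drop duplicate item (keep=first):
   price  ship_days item
0    201          2  mug
2    169          6  fan
3    271          4  pen
value_counts of item:
item
mug    1
fan    1
pen    1
Name: count, dtype: int64
sum of the resulting series → 3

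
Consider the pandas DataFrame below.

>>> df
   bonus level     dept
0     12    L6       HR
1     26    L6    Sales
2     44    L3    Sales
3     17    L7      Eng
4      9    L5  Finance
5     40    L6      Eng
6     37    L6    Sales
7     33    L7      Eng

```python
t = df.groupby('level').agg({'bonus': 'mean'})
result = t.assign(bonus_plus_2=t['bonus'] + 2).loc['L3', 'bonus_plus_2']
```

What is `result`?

46.0

group by level, mean of bonus:
       bonus
level       
L3     44.00
L5      9.00
L6     28.75
L7     25.00
add column bonus_plus_2 = t['bonus'] + 2:
       bonus  bonus_plus_2
level                     
L3     44.00         46.00
L5      9.00         11.00
L6     28.75         30.75
L7     25.00         27.00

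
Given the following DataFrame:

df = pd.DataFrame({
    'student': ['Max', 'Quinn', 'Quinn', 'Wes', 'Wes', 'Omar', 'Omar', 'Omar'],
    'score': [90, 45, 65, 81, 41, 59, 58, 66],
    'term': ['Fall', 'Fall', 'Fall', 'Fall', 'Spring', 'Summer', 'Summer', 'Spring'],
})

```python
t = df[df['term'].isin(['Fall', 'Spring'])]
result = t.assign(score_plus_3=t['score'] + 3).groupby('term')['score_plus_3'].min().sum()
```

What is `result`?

filter rows where term in ['Fall', 'Spring']:
  student  score    term
0     Max     90    Fall
1   Quinn     45    Fall
2   Quinn     65    Fall
3     Wes     81    Fall
4     Wes     41  Spring
7    Omar     66  Spring
add column score_plus_3 = t['score'] + 3:
  student  score    term  score_plus_3
0     Max     90    Fall            93
1   Quinn     45    Fall            48
2   Quinn     65    Fall            68
3     Wes     81    Fall            84
4     Wes     41  Spring            44
7    Omar     66  Spring            69
group by term, min of score_plus_3:
term
Fall      48
Spring    44
Name: score_plus_3, dtype: int64
Reading off the sum of the resulting series, we get 92.

92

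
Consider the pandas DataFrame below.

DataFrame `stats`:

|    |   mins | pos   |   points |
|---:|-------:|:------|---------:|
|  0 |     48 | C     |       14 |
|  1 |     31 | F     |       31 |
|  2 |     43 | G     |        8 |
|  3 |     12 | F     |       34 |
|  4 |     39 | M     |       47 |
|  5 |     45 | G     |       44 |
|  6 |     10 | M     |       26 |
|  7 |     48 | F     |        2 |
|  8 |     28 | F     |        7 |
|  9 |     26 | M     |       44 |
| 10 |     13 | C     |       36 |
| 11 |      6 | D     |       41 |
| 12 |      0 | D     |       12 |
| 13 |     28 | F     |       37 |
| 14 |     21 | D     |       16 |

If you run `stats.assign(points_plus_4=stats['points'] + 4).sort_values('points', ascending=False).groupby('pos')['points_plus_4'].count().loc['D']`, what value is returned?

3

add column points_plus_4 = stats['points'] + 4:
    mins pos  points  points_plus_4
0     48   C      14             18
1     31   F      31             35
2     43   G       8             12
3     12   F      34             38
4     39   M      47             51
5     45   G      44             48
6     10   M      26             30
7     48   F       2              6
8     28   F       7             11
9     26   M      44             48
10    13   C      36             40
11     6   D      41             45
12     0   D      12             16
13    28   F      37             41
14    21   D      16             20
sort by points descending:
    mins pos  points  points_plus_4
4     39   M      47             51
5     45   G      44             48
9     26   M      44             48
11     6   D      41             45
13    28   F      37             41
10    13   C      36             40
3     12   F      34             38
1     31   F      31             35
6     10   M      26             30
14    21   D      16             20
0     48   C      14             18
12     0   D      12             16
2     43   G       8             12
8     28   F       7             11
7     48   F       2              6
group by pos, count of points_plus_4:
pos
C    2
D    3
F    5
G    2
M    3
Name: points_plus_4, dtype: int64
Reading off the value at index 'D', we get 3.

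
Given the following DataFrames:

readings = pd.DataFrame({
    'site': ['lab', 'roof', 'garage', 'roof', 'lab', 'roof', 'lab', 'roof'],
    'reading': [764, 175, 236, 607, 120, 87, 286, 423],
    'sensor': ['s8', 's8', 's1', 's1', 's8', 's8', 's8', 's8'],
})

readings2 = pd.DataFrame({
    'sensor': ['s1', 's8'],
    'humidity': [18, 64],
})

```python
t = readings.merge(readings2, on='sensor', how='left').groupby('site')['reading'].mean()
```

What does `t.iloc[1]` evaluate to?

merge on 'sensor' (how='left') → 8 rows:
     site  reading sensor  humidity
0     lab      764     s8        64
1    roof      175     s8        64
2  garage      236     s1        18
3    roof      607     s1        18
4     lab      120     s8        64
5    roof       87     s8        64
6     lab      286     s8        64
7    roof      423     s8        64
group by site, mean of reading:
site
garage    236.0
lab       390.0
roof      323.0
Name: reading, dtype: float64
value at position 1 → 390.0

390.0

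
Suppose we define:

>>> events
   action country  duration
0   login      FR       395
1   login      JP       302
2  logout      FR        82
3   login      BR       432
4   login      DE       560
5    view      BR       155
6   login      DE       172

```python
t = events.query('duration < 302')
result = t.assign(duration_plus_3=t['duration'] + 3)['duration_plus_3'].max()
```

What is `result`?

175

filter rows where duration < 302:
   action country  duration
2  logout      FR        82
5    view      BR       155
6   login      DE       172
add column duration_plus_3 = t['duration'] + 3:
   action country  duration  duration_plus_3
2  logout      FR        82               85
5    view      BR       155              158
6   login      DE       172              175
Then the max of column 'duration_plus_3': 175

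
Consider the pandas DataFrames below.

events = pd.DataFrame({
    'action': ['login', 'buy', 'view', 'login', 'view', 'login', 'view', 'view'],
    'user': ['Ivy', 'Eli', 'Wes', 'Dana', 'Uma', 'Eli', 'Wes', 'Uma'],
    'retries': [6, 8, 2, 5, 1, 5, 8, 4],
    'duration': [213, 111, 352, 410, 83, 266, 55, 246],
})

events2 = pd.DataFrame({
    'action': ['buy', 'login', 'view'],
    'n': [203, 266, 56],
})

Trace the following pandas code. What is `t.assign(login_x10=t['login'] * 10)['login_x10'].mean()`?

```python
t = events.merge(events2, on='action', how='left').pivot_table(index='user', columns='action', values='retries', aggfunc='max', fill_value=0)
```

merge on 'action' (how='left') → 8 rows:
  action  user  retries  duration    n
0  login   Ivy        6       213  266
1    buy   Eli        8       111  203
2   view   Wes        2       352   56
3  login  Dana        5       410  266
4   view   Uma        1        83   56
5  login   Eli        5       266  266
6   view   Wes        8        55   56
7   view   Uma        4       246   56
pivot: rows=user, cols=action, max(retries):
action  buy  login  view
user                    
Dana      0      5     0
Eli       8      5     0
Ivy       0      6     0
Uma       0      0     4
Wes       0      0     8
add column login_x10 = t['login'] * 10:
action  buy  login  view  login_x10
user                               
Dana      0      5     0         50
Eli       8      5     0         50
Ivy       0      6     0         60
Uma       0      0     4          0
Wes       0      0     8          0

32.0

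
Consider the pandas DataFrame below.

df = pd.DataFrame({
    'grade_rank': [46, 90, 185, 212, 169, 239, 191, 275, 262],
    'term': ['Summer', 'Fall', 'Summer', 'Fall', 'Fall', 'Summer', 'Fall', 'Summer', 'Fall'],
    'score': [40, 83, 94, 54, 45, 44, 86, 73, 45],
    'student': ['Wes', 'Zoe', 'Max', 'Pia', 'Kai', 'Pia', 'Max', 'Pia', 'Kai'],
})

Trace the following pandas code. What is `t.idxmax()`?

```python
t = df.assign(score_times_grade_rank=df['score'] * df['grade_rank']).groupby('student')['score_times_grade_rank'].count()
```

add column score_times_grade_rank = df['score'] * df['grade_rank']:
   grade_rank    term  score student  score_times_grade_rank
0          46  Summer     40     Wes                    1840
1          90    Fall     83     Zoe                    7470
2         185  Summer     94     Max                   17390
3         212    Fall     54     Pia                   11448
4         169    Fall     45     Kai                    7605
5         239  Summer     44     Pia                   10516
6         191    Fall     86     Max                   16426
7         275  Summer     73     Pia                   20075
8         262    Fall     45     Kai                   11790
group by student, count of score_times_grade_rank:
student
Kai    2
Max    2
Pia    3
Wes    1
Zoe    1
Name: score_times_grade_rank, dtype: int64
label with the largest value → Pia

Pia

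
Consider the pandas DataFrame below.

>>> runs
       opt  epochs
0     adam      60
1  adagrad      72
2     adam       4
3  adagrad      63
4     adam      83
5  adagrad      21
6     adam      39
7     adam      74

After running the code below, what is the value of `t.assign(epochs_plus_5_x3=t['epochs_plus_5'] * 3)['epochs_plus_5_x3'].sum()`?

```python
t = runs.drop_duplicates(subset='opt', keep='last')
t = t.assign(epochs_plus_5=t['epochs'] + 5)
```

drop duplicate opt (keep=last):
       opt  epochs
5  adagrad      21
7     adam      74
add column epochs_plus_5 = t['epochs'] + 5:
       opt  epochs  epochs_plus_5
5  adagrad      21             26
7     adam      74             79
add column epochs_plus_5_x3 = t['epochs_plus_5'] * 3:
       opt  epochs  epochs_plus_5  epochs_plus_5_x3
5  adagrad      21             26                78
7     adam      74             79               237
Hence 315.

315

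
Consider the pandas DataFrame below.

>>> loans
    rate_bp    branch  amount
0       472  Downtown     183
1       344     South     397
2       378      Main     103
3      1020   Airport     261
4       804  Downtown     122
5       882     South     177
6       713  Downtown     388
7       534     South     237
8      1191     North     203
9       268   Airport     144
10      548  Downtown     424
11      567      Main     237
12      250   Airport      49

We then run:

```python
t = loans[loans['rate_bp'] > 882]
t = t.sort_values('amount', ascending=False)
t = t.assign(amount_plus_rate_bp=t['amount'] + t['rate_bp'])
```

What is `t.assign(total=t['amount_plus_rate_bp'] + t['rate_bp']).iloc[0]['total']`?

filter rows where rate_bp > 882:
   rate_bp   branch  amount
3     1020  Airport     261
8     1191    North     203
sort by amount descending:
   rate_bp   branch  amount
3     1020  Airport     261
8     1191    North     203
add column amount_plus_rate_bp = t['amount'] + t['rate_bp']:
   rate_bp   branch  amount  amount_plus_rate_bp
3     1020  Airport     261                 1281
8     1191    North     203                 1394
add column total = t['amount_plus_rate_bp'] + t['rate_bp']:
   rate_bp   branch  amount  amount_plus_rate_bp  total
3     1020  Airport     261                 1281   2301
8     1191    North     203                 1394   2585
Reading off the value at position 0, column 'total', we get 2301.

2301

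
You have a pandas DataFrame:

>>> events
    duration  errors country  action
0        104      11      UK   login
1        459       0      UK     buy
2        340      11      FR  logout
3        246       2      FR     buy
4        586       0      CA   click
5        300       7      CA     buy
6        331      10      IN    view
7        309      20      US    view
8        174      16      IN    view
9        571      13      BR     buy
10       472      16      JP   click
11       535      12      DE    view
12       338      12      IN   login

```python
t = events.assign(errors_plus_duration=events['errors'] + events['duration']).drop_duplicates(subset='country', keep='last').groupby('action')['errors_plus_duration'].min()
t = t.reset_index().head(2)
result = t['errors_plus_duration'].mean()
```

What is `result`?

368.0

add column errors_plus_duration = events['errors'] + events['duration']:
    duration  errors country  action  errors_plus_duration
0        104      11      UK   login                   115
1        459       0      UK     buy                   459
2        340      11      FR  logout                   351
3        246       2      FR     buy                   248
4        586       0      CA   click                   586
5        300       7      CA     buy                   307
6        331      10      IN    view                   341
7        309      20      US    view                   329
8        174      16      IN    view                   190
9        571      13      BR     buy                   584
10       472      16      JP   click                   488
11       535      12      DE    view                   547
12       338      12      IN   login                   350
drop duplicate country (keep=last):
    duration  errors country action  errors_plus_duration
1        459       0      UK    buy                   459
3        246       2      FR    buy                   248
5        300       7      CA    buy                   307
7        309      20      US   view                   329
9        571      13      BR    buy                   584
10       472      16      JP  click                   488
11       535      12      DE   view                   547
12       338      12      IN  login                   350
group by action, min of errors_plus_duration:
action
buy      248
click    488
login    350
view     329
Name: errors_plus_duration, dtype: int64
reset_index():
  action  errors_plus_duration
0    buy                   248
1  click                   488
2  login                   350
3   view                   329
take first 2 rows:
  action  errors_plus_duration
0    buy                   248
1  click                   488
Reading off the mean of column 'errors_plus_duration', we get 368.0.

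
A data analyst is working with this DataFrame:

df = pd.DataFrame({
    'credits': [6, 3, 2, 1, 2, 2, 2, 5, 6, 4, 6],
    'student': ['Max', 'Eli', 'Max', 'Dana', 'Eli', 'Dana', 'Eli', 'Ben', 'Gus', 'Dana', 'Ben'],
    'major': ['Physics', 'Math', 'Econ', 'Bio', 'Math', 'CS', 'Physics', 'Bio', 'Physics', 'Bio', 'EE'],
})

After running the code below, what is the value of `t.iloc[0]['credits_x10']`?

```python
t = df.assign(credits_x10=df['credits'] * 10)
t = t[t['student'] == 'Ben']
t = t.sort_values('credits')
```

50

add column credits_x10 = df['credits'] * 10:
    credits student    major  credits_x10
0         6     Max  Physics           60
1         3     Eli     Math           30
2         2     Max     Econ           20
3         1    Dana      Bio           10
4         2     Eli     Math           20
5         2    Dana       CS           20
6         2     Eli  Physics           20
7         5     Ben      Bio           50
8         6     Gus  Physics           60
9         4    Dana      Bio           40
10        6     Ben       EE           60
filter rows where student == 'Ben':
    credits student major  credits_x10
7         5     Ben   Bio           50
10        6     Ben    EE           60
sort by credits:
    credits student major  credits_x10
7         5     Ben   Bio           50
10        6     Ben    EE           60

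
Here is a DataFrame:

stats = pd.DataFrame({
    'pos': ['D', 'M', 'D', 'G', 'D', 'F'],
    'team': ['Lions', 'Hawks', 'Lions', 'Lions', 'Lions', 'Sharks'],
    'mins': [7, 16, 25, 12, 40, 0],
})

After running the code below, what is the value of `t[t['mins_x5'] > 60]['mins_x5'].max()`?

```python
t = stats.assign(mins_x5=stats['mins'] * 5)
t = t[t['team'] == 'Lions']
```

add column mins_x5 = stats['mins'] * 5:
  pos    team  mins  mins_x5
0   D   Lions     7       35
1   M   Hawks    16       80
2   D   Lions    25      125
3   G   Lions    12       60
4   D   Lions    40      200
5   F  Sharks     0        0
filter rows where team == 'Lions':
  pos   team  mins  mins_x5
0   D  Lions     7       35
2   D  Lions    25      125
3   G  Lions    12       60
4   D  Lions    40      200
filter rows where mins_x5 > 60:
  pos   team  mins  mins_x5
2   D  Lions    25      125
4   D  Lions    40      200
Hence 200.

200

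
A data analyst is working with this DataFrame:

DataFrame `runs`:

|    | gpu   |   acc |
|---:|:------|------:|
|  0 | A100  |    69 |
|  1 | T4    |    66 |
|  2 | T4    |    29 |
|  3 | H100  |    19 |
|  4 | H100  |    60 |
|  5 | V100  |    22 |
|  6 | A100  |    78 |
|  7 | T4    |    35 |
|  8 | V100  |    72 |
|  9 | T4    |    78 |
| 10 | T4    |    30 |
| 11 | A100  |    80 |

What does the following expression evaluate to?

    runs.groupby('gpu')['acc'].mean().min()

group by gpu, mean of acc:
gpu
A100    75.666667
H100    39.500000
T4      47.600000
V100    47.000000
Name: acc, dtype: float64
Hence 39.5.

39.5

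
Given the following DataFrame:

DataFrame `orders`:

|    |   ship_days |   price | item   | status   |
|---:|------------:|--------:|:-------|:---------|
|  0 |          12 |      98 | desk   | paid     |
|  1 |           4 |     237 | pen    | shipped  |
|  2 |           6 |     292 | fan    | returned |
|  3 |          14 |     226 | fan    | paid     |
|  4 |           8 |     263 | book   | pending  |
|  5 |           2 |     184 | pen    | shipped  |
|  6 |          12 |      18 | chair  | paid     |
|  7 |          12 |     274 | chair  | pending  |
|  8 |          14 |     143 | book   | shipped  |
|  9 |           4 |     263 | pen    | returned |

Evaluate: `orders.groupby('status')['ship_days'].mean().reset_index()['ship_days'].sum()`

34.3333333333

group by status, mean of ship_days:
status
paid        12.666667
pending     10.000000
returned     5.000000
shipped      6.666667
Name: ship_days, dtype: float64
reset_index():
     status  ship_days
0      paid  12.666667
1   pending  10.000000
2  returned   5.000000
3   shipped   6.666667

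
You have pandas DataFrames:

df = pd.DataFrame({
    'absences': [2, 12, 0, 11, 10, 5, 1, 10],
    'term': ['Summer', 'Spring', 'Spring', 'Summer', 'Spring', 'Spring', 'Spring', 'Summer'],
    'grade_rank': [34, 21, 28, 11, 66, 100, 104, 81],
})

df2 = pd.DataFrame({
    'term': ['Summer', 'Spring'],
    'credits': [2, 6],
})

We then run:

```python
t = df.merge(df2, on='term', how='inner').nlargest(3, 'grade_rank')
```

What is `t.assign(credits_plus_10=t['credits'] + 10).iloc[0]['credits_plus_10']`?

16

merge on 'term' (how='inner') → 8 rows:
   absences    term  grade_rank  credits
0         2  Summer          34        2
1        12  Spring          21        6
2         0  Spring          28        6
3        11  Summer          11        2
4        10  Spring          66        6
5         5  Spring         100        6
6         1  Spring         104        6
7        10  Summer          81        2
take 3 rows with largest grade_rank:
   absences    term  grade_rank  credits
6         1  Spring         104        6
5         5  Spring         100        6
7        10  Summer          81        2
add column credits_plus_10 = t['credits'] + 10:
   absences    term  grade_rank  credits  credits_plus_10
6         1  Spring         104        6               16
5         5  Spring         100        6               16
7        10  Summer          81        2               12
Finally, value at position 0, column 'credits_plus_10' = 16.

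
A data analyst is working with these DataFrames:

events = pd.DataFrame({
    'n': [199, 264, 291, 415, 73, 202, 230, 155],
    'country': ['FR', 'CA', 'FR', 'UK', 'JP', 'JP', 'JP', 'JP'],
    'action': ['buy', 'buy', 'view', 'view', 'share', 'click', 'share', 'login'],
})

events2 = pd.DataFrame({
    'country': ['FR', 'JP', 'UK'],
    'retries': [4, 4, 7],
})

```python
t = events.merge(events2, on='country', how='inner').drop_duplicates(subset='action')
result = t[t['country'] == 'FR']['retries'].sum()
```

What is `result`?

8

merge on 'country' (how='inner') → 7 rows:
     n country action  retries
0  199      FR    buy        4
1  291      FR   view        4
2  415      UK   view        7
3   73      JP  share        4
4  202      JP  click        4
5  230      JP  share        4
6  155      JP  login        4
drop duplicate action (keep=first):
     n country action  retries
0  199      FR    buy        4
1  291      FR   view        4
3   73      JP  share        4
4  202      JP  click        4
6  155      JP  login        4
filter rows where country == 'FR':
     n country action  retries
0  199      FR    buy        4
1  291      FR   view        4
Then the sum of column 'retries': 8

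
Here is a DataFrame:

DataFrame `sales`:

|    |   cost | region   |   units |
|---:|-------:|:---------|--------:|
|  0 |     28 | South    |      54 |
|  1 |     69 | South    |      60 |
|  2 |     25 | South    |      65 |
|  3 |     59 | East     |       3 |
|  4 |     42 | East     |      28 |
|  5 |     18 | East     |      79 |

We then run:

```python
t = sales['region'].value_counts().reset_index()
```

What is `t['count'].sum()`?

6

value_counts of region:
region
South    3
East     3
Name: count, dtype: int64
reset_index():
  region  count
0  South      3
1   East      3
Then the sum of column 'count': 6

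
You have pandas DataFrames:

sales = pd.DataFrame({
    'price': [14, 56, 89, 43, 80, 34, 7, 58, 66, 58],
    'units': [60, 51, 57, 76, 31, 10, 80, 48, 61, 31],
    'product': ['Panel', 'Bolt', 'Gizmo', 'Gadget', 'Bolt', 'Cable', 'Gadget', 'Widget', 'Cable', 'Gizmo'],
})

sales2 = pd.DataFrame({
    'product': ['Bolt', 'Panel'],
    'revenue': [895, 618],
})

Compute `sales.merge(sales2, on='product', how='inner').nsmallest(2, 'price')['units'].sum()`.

merge on 'product' (how='inner') → 3 rows:
   price  units product  revenue
0     14     60   Panel      618
1     56     51    Bolt      895
2     80     31    Bolt      895
take 2 rows with smallest price:
   price  units product  revenue
0     14     60   Panel      618
1     56     51    Bolt      895
The sum of column 'units' is 111.

111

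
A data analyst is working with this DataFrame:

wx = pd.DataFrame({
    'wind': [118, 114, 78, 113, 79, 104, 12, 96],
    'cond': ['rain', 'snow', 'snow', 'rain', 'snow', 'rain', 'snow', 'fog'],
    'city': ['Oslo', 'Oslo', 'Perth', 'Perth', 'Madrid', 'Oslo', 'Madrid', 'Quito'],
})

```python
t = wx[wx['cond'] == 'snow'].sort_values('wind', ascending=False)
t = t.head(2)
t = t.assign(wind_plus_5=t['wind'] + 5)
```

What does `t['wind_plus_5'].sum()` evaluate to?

203

filter rows where cond == 'snow':
   wind  cond    city
1   114  snow    Oslo
2    78  snow   Perth
4    79  snow  Madrid
6    12  snow  Madrid
sort by wind descending:
   wind  cond    city
1   114  snow    Oslo
4    79  snow  Madrid
2    78  snow   Perth
6    12  snow  Madrid
take first 2 rows:
   wind  cond    city
1   114  snow    Oslo
4    79  snow  Madrid
add column wind_plus_5 = t['wind'] + 5:
   wind  cond    city  wind_plus_5
1   114  snow    Oslo          119
4    79  snow  Madrid           84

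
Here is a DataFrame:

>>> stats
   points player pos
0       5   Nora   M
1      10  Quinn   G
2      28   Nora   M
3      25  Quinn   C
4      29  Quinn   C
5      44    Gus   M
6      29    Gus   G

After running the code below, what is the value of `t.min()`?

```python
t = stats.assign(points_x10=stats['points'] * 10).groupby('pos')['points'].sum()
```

add column points_x10 = stats['points'] * 10:
   points player pos  points_x10
0       5   Nora   M          50
1      10  Quinn   G         100
2      28   Nora   M         280
3      25  Quinn   C         250
4      29  Quinn   C         290
5      44    Gus   M         440
6      29    Gus   G         290
group by pos, sum of points:
pos
C    54
G    39
M    77
Name: points, dtype: int64
Reading off the min of the resulting series, we get 39.

39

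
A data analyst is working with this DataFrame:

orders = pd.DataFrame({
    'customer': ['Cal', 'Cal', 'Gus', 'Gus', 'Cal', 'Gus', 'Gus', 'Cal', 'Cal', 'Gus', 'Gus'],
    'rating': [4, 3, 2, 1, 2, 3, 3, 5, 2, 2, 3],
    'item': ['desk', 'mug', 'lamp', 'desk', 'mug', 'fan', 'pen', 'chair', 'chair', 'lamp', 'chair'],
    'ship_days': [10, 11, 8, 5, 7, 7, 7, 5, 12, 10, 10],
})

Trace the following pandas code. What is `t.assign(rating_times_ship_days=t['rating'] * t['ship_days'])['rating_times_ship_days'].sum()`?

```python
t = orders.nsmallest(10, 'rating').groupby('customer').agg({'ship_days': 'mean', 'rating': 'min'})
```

take 10 rows with smallest rating:
   customer  rating   item  ship_days
3       Gus       1   desk          5
2       Gus       2   lamp          8
4       Cal       2    mug          7
8       Cal       2  chair         12
9       Gus       2   lamp         10
1       Cal       3    mug         11
5       Gus       3    fan          7
6       Gus       3    pen          7
10      Gus       3  chair         10
0       Cal       4   desk         10
group by customer: mean(ship_days), min(rating):
          ship_days  rating
customer                   
Cal       10.000000       2
Gus        7.833333       1
add column rating_times_ship_days = t['rating'] * t['ship_days']:
          ship_days  rating  rating_times_ship_days
customer                                           
Cal       10.000000       2               20.000000
Gus        7.833333       1                7.833333
Then the sum of column 'rating_times_ship_days': 27.8333333333

27.8333333333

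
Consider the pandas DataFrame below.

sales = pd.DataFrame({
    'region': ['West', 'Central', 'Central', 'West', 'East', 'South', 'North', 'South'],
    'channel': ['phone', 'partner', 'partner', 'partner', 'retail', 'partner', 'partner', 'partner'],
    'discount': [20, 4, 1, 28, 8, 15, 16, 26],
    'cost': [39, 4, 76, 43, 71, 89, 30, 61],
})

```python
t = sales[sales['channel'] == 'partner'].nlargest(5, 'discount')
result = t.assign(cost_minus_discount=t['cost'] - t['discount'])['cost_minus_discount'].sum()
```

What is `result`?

filter rows where channel == 'partner':
    region  channel  discount  cost
1  Central  partner         4     4
2  Central  partner         1    76
3     West  partner        28    43
5    South  partner        15    89
6    North  partner        16    30
7    South  partner        26    61
take 5 rows with largest discount:
    region  channel  discount  cost
3     West  partner        28    43
7    South  partner        26    61
6    North  partner        16    30
5    South  partner        15    89
1  Central  partner         4     4
add column cost_minus_discount = t['cost'] - t['discount']:
    region  channel  discount  cost  cost_minus_discount
3     West  partner        28    43                   15
7    South  partner        26    61                   35
6    North  partner        16    30                   14
5    South  partner        15    89                   74
1  Central  partner         4     4                    0
sum of column 'cost_minus_discount' → 138

138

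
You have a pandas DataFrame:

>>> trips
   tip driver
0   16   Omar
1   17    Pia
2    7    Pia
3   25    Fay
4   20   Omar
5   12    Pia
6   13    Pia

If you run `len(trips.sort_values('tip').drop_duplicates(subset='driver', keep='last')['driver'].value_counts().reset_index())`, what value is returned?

sort by tip:
   tip driver
2    7    Pia
5   12    Pia
6   13    Pia
0   16   Omar
1   17    Pia
4   20   Omar
3   25    Fay
drop duplicate driver (keep=last):
   tip driver
1   17    Pia
4   20   Omar
3   25    Fay
value_counts of driver:
driver
Pia     1
Omar    1
Fay     1
Name: count, dtype: int64
reset_index():
  driver  count
0    Pia      1
1   Omar      1
2    Fay      1
Taking the number of rows gives 3.

3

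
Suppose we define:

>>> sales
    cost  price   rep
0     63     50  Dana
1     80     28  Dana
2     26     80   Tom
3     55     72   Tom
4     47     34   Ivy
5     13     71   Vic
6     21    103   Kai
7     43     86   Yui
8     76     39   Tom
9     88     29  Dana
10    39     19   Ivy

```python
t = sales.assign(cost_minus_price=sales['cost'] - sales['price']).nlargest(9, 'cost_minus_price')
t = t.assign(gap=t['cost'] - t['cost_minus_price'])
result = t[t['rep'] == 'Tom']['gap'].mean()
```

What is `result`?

add column cost_minus_price = sales['cost'] - sales['price']:
    cost  price   rep  cost_minus_price
0     63     50  Dana                13
1     80     28  Dana                52
2     26     80   Tom               -54
3     55     72   Tom               -17
4     47     34   Ivy                13
5     13     71   Vic               -58
6     21    103   Kai               -82
7     43     86   Yui               -43
8     76     39   Tom                37
9     88     29  Dana                59
10    39     19   Ivy                20
take 9 rows with largest cost_minus_price:
    cost  price   rep  cost_minus_price
9     88     29  Dana                59
1     80     28  Dana                52
8     76     39   Tom                37
10    39     19   Ivy                20
0     63     50  Dana                13
4     47     34   Ivy                13
3     55     72   Tom               -17
7     43     86   Yui               -43
2     26     80   Tom               -54
add column gap = t['cost'] - t['cost_minus_price']:
    cost  price   rep  cost_minus_price  gap
9     88     29  Dana                59   29
1     80     28  Dana                52   28
8     76     39   Tom                37   39
10    39     19   Ivy                20   19
0     63     50  Dana                13   50
4     47     34   Ivy                13   34
3     55     72   Tom               -17   72
7     43     86   Yui               -43   86
2     26     80   Tom               -54   80
filter rows where rep == 'Tom':
   cost  price  rep  cost_minus_price  gap
8    76     39  Tom                37   39
3    55     72  Tom               -17   72
2    26     80  Tom               -54   80

63.6666666667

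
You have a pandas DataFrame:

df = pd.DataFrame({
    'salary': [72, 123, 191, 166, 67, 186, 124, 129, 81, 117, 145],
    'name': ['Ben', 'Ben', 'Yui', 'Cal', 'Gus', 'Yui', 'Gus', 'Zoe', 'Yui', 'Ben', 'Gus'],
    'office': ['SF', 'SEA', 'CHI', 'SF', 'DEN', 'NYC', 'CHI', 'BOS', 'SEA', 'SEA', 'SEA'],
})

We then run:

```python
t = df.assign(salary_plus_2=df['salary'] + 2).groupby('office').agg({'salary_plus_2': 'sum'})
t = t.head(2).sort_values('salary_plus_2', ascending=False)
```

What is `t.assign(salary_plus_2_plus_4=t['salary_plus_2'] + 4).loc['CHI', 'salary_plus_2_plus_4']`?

add column salary_plus_2 = df['salary'] + 2:
    salary name office  salary_plus_2
0       72  Ben     SF             74
1      123  Ben    SEA            125
2      191  Yui    CHI            193
3      166  Cal     SF            168
4       67  Gus    DEN             69
5      186  Yui    NYC            188
6      124  Gus    CHI            126
7      129  Zoe    BOS            131
8       81  Yui    SEA             83
9      117  Ben    SEA            119
10     145  Gus    SEA            147
group by office, sum of salary_plus_2:
        salary_plus_2
office               
BOS               131
CHI               319
DEN                69
NYC               188
SEA               474
SF                242
take first 2 rows:
        salary_plus_2
office               
BOS               131
CHI               319
sort by salary_plus_2 descending:
        salary_plus_2
office               
CHI               319
BOS               131
add column salary_plus_2_plus_4 = t['salary_plus_2'] + 4:
        salary_plus_2  salary_plus_2_plus_4
office                                     
CHI               319                   323
BOS               131                   135
Reading off the value at row 'CHI', column 'salary_plus_2_plus_4', we get 323.

323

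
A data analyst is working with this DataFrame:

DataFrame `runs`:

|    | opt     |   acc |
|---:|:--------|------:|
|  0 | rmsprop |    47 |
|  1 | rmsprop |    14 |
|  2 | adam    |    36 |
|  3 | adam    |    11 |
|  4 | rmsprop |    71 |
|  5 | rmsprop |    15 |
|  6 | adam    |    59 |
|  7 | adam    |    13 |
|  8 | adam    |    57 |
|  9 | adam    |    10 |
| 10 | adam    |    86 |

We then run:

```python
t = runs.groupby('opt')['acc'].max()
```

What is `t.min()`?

71

group by opt, max of acc:
opt
adam       86
rmsprop    71
Name: acc, dtype: int64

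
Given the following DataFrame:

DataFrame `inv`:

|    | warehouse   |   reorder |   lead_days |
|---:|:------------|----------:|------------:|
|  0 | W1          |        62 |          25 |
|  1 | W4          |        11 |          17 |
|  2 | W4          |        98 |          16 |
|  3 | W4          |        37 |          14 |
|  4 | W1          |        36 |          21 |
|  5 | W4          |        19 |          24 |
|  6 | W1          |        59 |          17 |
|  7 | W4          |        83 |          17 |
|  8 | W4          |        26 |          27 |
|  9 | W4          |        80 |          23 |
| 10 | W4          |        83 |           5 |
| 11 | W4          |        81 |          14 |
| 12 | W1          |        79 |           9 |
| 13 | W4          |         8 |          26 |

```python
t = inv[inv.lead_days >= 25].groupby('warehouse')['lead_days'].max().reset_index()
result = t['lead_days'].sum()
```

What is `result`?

52

filter rows where lead_days >= 25:
   warehouse  reorder  lead_days
0         W1       62         25
8         W4       26         27
13        W4        8         26
group by warehouse, max of lead_days:
warehouse
W1    25
W4    27
Name: lead_days, dtype: int64
reset_index():
  warehouse  lead_days
0        W1         25
1        W4         27
Then the sum of column 'lead_days': 52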